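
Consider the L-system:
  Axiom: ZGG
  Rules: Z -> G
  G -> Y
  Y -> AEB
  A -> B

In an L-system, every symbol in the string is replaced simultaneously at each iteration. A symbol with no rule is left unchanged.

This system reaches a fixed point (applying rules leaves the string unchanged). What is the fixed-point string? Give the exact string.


Step 0: ZGG
Step 1: GYY
Step 2: YAEBAEB
Step 3: AEBBEBBEB
Step 4: BEBBEBBEB
Step 5: BEBBEBBEB  (unchanged — fixed point at step 4)

Answer: BEBBEBBEB


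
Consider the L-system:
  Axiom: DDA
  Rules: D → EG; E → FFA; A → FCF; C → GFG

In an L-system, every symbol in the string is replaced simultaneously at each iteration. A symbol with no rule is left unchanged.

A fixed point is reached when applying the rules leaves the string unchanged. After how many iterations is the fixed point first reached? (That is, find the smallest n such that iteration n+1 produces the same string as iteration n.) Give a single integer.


Step 0: DDA
Step 1: EGEGFCF
Step 2: FFAGFFAGFGFGF
Step 3: FFFCFGFFFCFGFGFGF
Step 4: FFFGFGFGFFFGFGFGFGFGF
Step 5: FFFGFGFGFFFGFGFGFGFGF  (unchanged — fixed point at step 4)

Answer: 4


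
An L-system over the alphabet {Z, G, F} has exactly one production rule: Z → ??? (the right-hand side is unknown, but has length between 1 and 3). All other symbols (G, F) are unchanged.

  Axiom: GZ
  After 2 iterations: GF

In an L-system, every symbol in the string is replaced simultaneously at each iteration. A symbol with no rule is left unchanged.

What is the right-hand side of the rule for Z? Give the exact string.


Trying Z → F:
  Step 0: GZ
  Step 1: GF
  Step 2: GF
Matches the given result.

Answer: F


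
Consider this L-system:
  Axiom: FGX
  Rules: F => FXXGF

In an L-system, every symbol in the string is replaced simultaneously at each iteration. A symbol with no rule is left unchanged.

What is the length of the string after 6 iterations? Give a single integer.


Answer: 255

Derivation:
Step 0: length = 3
Step 1: length = 7
Step 2: length = 15
Step 3: length = 31
Step 4: length = 63
Step 5: length = 127
Step 6: length = 255


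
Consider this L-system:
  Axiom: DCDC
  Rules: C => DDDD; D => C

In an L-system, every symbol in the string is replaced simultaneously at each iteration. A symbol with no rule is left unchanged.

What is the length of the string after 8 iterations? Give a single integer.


Step 0: length = 4
Step 1: length = 10
Step 2: length = 16
Step 3: length = 40
Step 4: length = 64
Step 5: length = 160
Step 6: length = 256
Step 7: length = 640
Step 8: length = 1024

Answer: 1024


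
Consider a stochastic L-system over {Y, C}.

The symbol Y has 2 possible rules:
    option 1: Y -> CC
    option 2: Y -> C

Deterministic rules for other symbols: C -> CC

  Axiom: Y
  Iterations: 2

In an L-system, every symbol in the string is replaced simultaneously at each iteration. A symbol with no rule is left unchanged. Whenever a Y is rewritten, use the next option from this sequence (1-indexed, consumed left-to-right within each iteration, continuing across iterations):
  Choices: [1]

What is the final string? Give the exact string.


Step 0: Y
Step 1: CC  (used choices [1])
Step 2: CCCC  (used choices [])

Answer: CCCC


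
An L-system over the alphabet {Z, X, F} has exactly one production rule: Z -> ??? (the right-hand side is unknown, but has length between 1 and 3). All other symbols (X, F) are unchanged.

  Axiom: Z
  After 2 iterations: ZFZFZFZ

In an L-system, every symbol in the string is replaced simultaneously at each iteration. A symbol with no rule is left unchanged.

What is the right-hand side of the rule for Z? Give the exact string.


Trying Z -> ZFZ:
  Step 0: Z
  Step 1: ZFZ
  Step 2: ZFZFZFZ
Matches the given result.

Answer: ZFZ


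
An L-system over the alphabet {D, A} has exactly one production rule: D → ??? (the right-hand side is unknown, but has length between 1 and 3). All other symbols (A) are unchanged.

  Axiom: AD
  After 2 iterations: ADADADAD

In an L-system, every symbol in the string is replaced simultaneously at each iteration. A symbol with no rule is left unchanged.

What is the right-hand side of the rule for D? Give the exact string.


Trying D → DAD:
  Step 0: AD
  Step 1: ADAD
  Step 2: ADADADAD
Matches the given result.

Answer: DAD


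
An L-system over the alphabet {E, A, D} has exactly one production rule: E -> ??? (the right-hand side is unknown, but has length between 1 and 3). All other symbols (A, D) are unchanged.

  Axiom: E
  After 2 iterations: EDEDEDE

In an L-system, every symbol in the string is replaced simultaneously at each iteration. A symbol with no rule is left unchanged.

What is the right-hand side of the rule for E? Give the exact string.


Trying E -> EDE:
  Step 0: E
  Step 1: EDE
  Step 2: EDEDEDE
Matches the given result.

Answer: EDE


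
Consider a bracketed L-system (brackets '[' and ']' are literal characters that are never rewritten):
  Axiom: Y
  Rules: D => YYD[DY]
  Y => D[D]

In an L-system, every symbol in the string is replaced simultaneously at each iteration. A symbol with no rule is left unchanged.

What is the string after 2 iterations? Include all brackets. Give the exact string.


Step 0: Y
Step 1: D[D]
Step 2: YYD[DY][YYD[DY]]

Answer: YYD[DY][YYD[DY]]


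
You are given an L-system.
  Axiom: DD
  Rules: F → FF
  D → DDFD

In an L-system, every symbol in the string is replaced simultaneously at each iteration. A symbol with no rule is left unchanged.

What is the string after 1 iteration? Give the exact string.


Answer: DDFDDDFD

Derivation:
Step 0: DD
Step 1: DDFDDDFD


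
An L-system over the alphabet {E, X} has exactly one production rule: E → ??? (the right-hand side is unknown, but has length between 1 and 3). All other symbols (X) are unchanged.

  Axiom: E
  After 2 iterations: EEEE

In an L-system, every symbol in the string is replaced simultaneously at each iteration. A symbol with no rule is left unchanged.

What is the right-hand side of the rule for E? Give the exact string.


Trying E → EE:
  Step 0: E
  Step 1: EE
  Step 2: EEEE
Matches the given result.

Answer: EE


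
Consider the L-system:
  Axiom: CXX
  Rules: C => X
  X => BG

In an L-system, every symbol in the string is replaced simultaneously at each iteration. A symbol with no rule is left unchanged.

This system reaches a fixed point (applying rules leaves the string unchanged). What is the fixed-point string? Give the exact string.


Step 0: CXX
Step 1: XBGBG
Step 2: BGBGBG
Step 3: BGBGBG  (unchanged — fixed point at step 2)

Answer: BGBGBG


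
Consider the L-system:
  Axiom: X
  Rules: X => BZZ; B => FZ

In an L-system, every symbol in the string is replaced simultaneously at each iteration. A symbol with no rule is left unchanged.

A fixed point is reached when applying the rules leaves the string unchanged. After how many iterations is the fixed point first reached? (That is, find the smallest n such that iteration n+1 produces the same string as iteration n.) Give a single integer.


Answer: 2

Derivation:
Step 0: X
Step 1: BZZ
Step 2: FZZZ
Step 3: FZZZ  (unchanged — fixed point at step 2)


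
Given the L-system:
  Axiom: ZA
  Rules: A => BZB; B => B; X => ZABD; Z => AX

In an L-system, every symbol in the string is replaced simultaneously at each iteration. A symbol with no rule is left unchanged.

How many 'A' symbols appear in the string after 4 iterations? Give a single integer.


Answer: 5

Derivation:
Step 0: ZA  (1 'A')
Step 1: AXBZB  (1 'A')
Step 2: BZBZABDBAXB  (2 'A')
Step 3: BAXBAXBZBBDBBZBZABDB  (3 'A')
Step 4: BBZBZABDBBZBZABDBAXBBDBBAXBAXBZBBDB  (5 'A')


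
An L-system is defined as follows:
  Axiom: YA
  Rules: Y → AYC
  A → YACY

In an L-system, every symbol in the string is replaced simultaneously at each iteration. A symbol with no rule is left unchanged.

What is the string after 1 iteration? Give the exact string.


Answer: AYCYACY

Derivation:
Step 0: YA
Step 1: AYCYACY


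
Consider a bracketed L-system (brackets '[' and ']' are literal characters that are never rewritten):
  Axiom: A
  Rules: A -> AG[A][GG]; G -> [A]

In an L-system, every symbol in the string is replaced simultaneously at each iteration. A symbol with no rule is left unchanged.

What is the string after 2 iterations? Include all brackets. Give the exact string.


Step 0: A
Step 1: AG[A][GG]
Step 2: AG[A][GG][A][AG[A][GG]][[A][A]]

Answer: AG[A][GG][A][AG[A][GG]][[A][A]]


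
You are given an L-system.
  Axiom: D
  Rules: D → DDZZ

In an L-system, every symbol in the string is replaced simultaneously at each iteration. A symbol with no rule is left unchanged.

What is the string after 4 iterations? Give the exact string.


Answer: DDZZDDZZZZDDZZDDZZZZZZDDZZDDZZZZDDZZDDZZZZZZZZ

Derivation:
Step 0: D
Step 1: DDZZ
Step 2: DDZZDDZZZZ
Step 3: DDZZDDZZZZDDZZDDZZZZZZ
Step 4: DDZZDDZZZZDDZZDDZZZZZZDDZZDDZZZZDDZZDDZZZZZZZZ


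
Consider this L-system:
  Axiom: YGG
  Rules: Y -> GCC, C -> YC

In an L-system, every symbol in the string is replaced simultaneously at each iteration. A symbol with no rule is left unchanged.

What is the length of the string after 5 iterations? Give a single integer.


Step 0: length = 3
Step 1: length = 5
Step 2: length = 7
Step 3: length = 13
Step 4: length = 23
Step 5: length = 45

Answer: 45


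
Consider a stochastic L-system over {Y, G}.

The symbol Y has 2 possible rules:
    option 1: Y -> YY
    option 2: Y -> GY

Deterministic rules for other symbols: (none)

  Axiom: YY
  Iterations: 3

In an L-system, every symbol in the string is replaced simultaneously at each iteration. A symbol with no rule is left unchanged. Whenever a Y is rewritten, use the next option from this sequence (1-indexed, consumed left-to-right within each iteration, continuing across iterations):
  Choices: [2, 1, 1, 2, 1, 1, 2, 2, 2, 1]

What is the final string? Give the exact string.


Step 0: YY
Step 1: GYYY  (used choices [2, 1])
Step 2: GYYGYYY  (used choices [1, 2, 1])
Step 3: GYYGYGGYGYYY  (used choices [1, 2, 2, 2, 1])

Answer: GYYGYGGYGYYY


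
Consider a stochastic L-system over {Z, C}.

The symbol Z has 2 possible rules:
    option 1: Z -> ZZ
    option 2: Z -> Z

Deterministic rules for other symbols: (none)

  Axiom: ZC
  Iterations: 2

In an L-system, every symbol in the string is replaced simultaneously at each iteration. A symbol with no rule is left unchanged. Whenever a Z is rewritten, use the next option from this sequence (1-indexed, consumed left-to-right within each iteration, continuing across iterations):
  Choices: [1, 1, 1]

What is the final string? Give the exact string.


Answer: ZZZZC

Derivation:
Step 0: ZC
Step 1: ZZC  (used choices [1])
Step 2: ZZZZC  (used choices [1, 1])


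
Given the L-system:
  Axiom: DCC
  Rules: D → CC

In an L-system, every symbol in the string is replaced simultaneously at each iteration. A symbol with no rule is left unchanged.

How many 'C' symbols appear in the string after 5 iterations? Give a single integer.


Step 0: DCC  (2 'C')
Step 1: CCCC  (4 'C')
Step 2: CCCC  (4 'C')
Step 3: CCCC  (4 'C')
Step 4: CCCC  (4 'C')
Step 5: CCCC  (4 'C')

Answer: 4


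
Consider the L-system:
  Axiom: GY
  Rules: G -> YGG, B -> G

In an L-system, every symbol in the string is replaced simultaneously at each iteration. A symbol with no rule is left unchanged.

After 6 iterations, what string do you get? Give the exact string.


Answer: YYYYYYGGYGGYYGGYGGYYYGGYGGYYGGYGGYYYYGGYGGYYGGYGGYYYGGYGGYYGGYGGYYYYYGGYGGYYGGYGGYYYGGYGGYYGGYGGYYYYGGYGGYYGGYGGYYYGGYGGYYGGYGGY

Derivation:
Step 0: GY
Step 1: YGGY
Step 2: YYGGYGGY
Step 3: YYYGGYGGYYGGYGGY
Step 4: YYYYGGYGGYYGGYGGYYYGGYGGYYGGYGGY
Step 5: YYYYYGGYGGYYGGYGGYYYGGYGGYYGGYGGYYYYGGYGGYYGGYGGYYYGGYGGYYGGYGGY
Step 6: YYYYYYGGYGGYYGGYGGYYYGGYGGYYGGYGGYYYYGGYGGYYGGYGGYYYGGYGGYYGGYGGYYYYYGGYGGYYGGYGGYYYGGYGGYYGGYGGYYYYGGYGGYYGGYGGYYYGGYGGYYGGYGGY


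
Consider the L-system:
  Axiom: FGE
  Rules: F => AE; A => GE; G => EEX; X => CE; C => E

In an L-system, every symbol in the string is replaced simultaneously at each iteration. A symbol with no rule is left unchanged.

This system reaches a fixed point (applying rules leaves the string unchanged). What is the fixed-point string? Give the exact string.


Answer: EEEEEEEEEEE

Derivation:
Step 0: FGE
Step 1: AEEEXE
Step 2: GEEEECEE
Step 3: EEXEEEEEEE
Step 4: EECEEEEEEEE
Step 5: EEEEEEEEEEE
Step 6: EEEEEEEEEEE  (unchanged — fixed point at step 5)


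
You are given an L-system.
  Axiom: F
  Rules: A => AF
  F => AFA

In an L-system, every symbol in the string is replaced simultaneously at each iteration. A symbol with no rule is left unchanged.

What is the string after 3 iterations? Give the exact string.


Step 0: F
Step 1: AFA
Step 2: AFAFAAF
Step 3: AFAFAAFAFAAFAFAFA

Answer: AFAFAAFAFAAFAFAFA


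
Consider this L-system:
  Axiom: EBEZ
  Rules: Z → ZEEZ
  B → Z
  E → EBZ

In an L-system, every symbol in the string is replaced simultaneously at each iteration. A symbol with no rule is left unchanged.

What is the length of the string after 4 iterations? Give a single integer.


Step 0: length = 4
Step 1: length = 11
Step 2: length = 34
Step 3: length = 110
Step 4: length = 352

Answer: 352


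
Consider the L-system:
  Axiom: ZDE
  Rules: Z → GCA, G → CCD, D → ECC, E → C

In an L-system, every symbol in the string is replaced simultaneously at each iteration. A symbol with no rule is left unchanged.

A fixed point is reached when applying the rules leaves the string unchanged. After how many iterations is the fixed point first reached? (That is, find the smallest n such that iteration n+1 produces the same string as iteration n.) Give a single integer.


Answer: 4

Derivation:
Step 0: ZDE
Step 1: GCAECCC
Step 2: CCDCACCCC
Step 3: CCECCCACCCC
Step 4: CCCCCCACCCC
Step 5: CCCCCCACCCC  (unchanged — fixed point at step 4)


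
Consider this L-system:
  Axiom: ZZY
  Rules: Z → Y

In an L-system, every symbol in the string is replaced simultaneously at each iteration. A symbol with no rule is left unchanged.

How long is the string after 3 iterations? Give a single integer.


Step 0: length = 3
Step 1: length = 3
Step 2: length = 3
Step 3: length = 3

Answer: 3


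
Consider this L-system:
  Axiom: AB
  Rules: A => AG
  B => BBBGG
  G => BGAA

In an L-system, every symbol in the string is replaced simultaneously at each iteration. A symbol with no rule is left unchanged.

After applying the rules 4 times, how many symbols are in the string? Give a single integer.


Answer: 448

Derivation:
Step 0: length = 2
Step 1: length = 7
Step 2: length = 29
Step 3: length = 114
Step 4: length = 448


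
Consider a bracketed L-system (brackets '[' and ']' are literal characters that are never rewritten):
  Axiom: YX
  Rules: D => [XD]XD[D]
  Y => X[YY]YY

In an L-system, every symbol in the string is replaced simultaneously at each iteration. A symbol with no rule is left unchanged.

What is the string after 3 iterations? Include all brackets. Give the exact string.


Answer: X[X[X[YY]YYX[YY]YY]X[YY]YYX[YY]YYX[X[YY]YYX[YY]YY]X[YY]YYX[YY]YY]X[X[YY]YYX[YY]YY]X[YY]YYX[YY]YYX[X[YY]YYX[YY]YY]X[YY]YYX[YY]YYX

Derivation:
Step 0: YX
Step 1: X[YY]YYX
Step 2: X[X[YY]YYX[YY]YY]X[YY]YYX[YY]YYX
Step 3: X[X[X[YY]YYX[YY]YY]X[YY]YYX[YY]YYX[X[YY]YYX[YY]YY]X[YY]YYX[YY]YY]X[X[YY]YYX[YY]YY]X[YY]YYX[YY]YYX[X[YY]YYX[YY]YY]X[YY]YYX[YY]YYX


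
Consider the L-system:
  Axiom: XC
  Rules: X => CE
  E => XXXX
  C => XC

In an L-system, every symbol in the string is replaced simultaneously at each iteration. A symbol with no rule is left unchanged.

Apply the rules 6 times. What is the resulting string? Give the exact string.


Step 0: XC
Step 1: CEXC
Step 2: XCXXXXCEXC
Step 3: CEXCCECECECEXCXXXXCEXC
Step 4: XCXXXXCEXCXCXXXXXCXXXXXCXXXXXCXXXXCEXCCECECECEXCXXXXCEXC
Step 5: CEXCCECECECEXCXXXXCEXCCEXCCECECECECEXCCECECECECEXCCECECECECEXCCECECECEXCXXXXCEXCXCXXXXXCXXXXXCXXXXXCXXXXCEXCCECECECEXCXXXXCEXC
Step 6: XCXXXXCEXCXCXXXXXCXXXXXCXXXXXCXXXXCEXCCECECECEXCXXXXCEXCXCXXXXCEXCXCXXXXXCXXXXXCXXXXXCXXXXXCXXXXCEXCXCXXXXXCXXXXXCXXXXXCXXXXXCXXXXCEXCXCXXXXXCXXXXXCXXXXXCXXXXXCXXXXCEXCXCXXXXXCXXXXXCXXXXXCXXXXCEXCCECECECEXCXXXXCEXCCEXCCECECECECEXCCECECECECEXCCECECECECEXCCECECECEXCXXXXCEXCXCXXXXXCXXXXXCXXXXXCXXXXCEXCCECECECEXCXXXXCEXC

Answer: XCXXXXCEXCXCXXXXXCXXXXXCXXXXXCXXXXCEXCCECECECEXCXXXXCEXCXCXXXXCEXCXCXXXXXCXXXXXCXXXXXCXXXXXCXXXXCEXCXCXXXXXCXXXXXCXXXXXCXXXXXCXXXXCEXCXCXXXXXCXXXXXCXXXXXCXXXXXCXXXXCEXCXCXXXXXCXXXXXCXXXXXCXXXXCEXCCECECECEXCXXXXCEXCCEXCCECECECECEXCCECECECECEXCCECECECECEXCCECECECEXCXXXXCEXCXCXXXXXCXXXXXCXXXXXCXXXXCEXCCECECECEXCXXXXCEXC


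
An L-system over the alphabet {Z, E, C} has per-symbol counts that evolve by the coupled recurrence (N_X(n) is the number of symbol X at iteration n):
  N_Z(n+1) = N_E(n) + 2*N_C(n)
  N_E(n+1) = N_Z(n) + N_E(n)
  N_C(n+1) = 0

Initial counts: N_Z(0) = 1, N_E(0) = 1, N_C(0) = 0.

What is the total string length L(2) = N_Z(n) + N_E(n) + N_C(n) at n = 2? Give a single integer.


Answer: 5

Derivation:
Step 0: N_Z=1, N_E=1, N_C=0, L=2
Step 1: N_Z=1, N_E=2, N_C=0, L=3
Step 2: N_Z=2, N_E=3, N_C=0, L=5


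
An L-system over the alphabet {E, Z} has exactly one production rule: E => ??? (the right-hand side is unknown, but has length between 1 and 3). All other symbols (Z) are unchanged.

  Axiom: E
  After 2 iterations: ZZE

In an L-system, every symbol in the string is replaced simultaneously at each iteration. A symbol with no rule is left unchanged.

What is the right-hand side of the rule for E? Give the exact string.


Answer: ZE

Derivation:
Trying E => ZE:
  Step 0: E
  Step 1: ZE
  Step 2: ZZE
Matches the given result.


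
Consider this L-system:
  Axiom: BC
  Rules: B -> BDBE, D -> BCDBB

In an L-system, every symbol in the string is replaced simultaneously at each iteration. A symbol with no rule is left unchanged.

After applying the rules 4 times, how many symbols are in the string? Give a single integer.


Step 0: length = 2
Step 1: length = 5
Step 2: length = 15
Step 3: length = 48
Step 4: length = 157

Answer: 157


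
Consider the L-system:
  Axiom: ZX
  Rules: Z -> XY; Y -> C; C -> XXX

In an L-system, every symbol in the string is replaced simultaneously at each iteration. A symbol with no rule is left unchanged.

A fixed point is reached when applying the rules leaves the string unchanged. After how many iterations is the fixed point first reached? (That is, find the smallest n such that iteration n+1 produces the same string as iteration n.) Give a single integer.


Step 0: ZX
Step 1: XYX
Step 2: XCX
Step 3: XXXXX
Step 4: XXXXX  (unchanged — fixed point at step 3)

Answer: 3


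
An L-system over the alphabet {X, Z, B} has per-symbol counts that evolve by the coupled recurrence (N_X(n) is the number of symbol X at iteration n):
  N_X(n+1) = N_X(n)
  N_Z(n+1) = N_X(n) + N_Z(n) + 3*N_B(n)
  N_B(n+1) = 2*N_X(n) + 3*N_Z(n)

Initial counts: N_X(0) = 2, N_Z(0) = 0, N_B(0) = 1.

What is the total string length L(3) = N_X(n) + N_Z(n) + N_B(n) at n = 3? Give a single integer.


Step 0: N_X=2, N_Z=0, N_B=1, L=3
Step 1: N_X=2, N_Z=5, N_B=4, L=11
Step 2: N_X=2, N_Z=19, N_B=19, L=40
Step 3: N_X=2, N_Z=78, N_B=61, L=141

Answer: 141


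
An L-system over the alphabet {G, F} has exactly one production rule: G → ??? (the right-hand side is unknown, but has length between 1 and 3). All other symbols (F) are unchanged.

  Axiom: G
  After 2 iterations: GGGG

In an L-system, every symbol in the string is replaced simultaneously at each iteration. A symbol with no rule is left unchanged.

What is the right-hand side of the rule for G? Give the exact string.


Trying G → GG:
  Step 0: G
  Step 1: GG
  Step 2: GGGG
Matches the given result.

Answer: GG


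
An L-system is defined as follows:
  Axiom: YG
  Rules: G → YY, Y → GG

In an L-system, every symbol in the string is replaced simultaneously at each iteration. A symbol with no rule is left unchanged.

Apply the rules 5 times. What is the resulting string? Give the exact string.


Step 0: YG
Step 1: GGYY
Step 2: YYYYGGGG
Step 3: GGGGGGGGYYYYYYYY
Step 4: YYYYYYYYYYYYYYYYGGGGGGGGGGGGGGGG
Step 5: GGGGGGGGGGGGGGGGGGGGGGGGGGGGGGGGYYYYYYYYYYYYYYYYYYYYYYYYYYYYYYYY

Answer: GGGGGGGGGGGGGGGGGGGGGGGGGGGGGGGGYYYYYYYYYYYYYYYYYYYYYYYYYYYYYYYY


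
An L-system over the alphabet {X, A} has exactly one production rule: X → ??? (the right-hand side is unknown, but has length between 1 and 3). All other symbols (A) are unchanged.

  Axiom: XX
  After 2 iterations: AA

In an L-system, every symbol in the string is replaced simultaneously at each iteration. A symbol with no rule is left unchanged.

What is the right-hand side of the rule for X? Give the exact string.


Answer: A

Derivation:
Trying X → A:
  Step 0: XX
  Step 1: AA
  Step 2: AA
Matches the given result.


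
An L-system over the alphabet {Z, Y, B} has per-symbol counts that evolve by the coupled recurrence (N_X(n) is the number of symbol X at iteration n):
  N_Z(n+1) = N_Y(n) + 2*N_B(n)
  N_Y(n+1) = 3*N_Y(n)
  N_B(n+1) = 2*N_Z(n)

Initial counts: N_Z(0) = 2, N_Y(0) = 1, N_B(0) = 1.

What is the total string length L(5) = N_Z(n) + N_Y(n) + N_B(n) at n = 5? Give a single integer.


Step 0: N_Z=2, N_Y=1, N_B=1, L=4
Step 1: N_Z=3, N_Y=3, N_B=4, L=10
Step 2: N_Z=11, N_Y=9, N_B=6, L=26
Step 3: N_Z=21, N_Y=27, N_B=22, L=70
Step 4: N_Z=71, N_Y=81, N_B=42, L=194
Step 5: N_Z=165, N_Y=243, N_B=142, L=550

Answer: 550


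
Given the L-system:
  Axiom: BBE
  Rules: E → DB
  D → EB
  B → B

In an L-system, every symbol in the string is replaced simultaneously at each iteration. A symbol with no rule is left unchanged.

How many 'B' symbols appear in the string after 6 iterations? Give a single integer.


Answer: 8

Derivation:
Step 0: BBE  (2 'B')
Step 1: BBDB  (3 'B')
Step 2: BBEBB  (4 'B')
Step 3: BBDBBB  (5 'B')
Step 4: BBEBBBB  (6 'B')
Step 5: BBDBBBBB  (7 'B')
Step 6: BBEBBBBBB  (8 'B')


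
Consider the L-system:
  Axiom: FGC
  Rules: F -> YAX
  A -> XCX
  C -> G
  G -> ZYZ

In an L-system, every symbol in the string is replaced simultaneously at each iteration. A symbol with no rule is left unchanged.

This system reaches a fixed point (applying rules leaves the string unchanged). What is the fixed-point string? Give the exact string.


Step 0: FGC
Step 1: YAXZYZG
Step 2: YXCXXZYZZYZ
Step 3: YXGXXZYZZYZ
Step 4: YXZYZXXZYZZYZ
Step 5: YXZYZXXZYZZYZ  (unchanged — fixed point at step 4)

Answer: YXZYZXXZYZZYZ


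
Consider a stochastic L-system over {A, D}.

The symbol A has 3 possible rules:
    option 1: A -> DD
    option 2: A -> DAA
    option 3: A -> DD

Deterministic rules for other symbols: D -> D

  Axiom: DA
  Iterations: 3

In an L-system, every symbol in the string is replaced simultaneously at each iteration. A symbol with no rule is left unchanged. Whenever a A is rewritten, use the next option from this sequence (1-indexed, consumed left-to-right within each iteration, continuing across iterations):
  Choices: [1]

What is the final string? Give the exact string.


Step 0: DA
Step 1: DDD  (used choices [1])
Step 2: DDD  (used choices [])
Step 3: DDD  (used choices [])

Answer: DDD


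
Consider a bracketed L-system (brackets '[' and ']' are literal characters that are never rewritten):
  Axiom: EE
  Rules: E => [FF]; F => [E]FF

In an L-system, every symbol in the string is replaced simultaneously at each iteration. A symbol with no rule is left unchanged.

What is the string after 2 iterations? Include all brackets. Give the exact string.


Step 0: EE
Step 1: [FF][FF]
Step 2: [[E]FF[E]FF][[E]FF[E]FF]

Answer: [[E]FF[E]FF][[E]FF[E]FF]


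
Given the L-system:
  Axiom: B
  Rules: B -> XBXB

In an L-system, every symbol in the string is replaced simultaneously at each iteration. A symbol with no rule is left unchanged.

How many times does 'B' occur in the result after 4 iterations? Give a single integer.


Step 0: B  (1 'B')
Step 1: XBXB  (2 'B')
Step 2: XXBXBXXBXB  (4 'B')
Step 3: XXXBXBXXBXBXXXBXBXXBXB  (8 'B')
Step 4: XXXXBXBXXBXBXXXBXBXXBXBXXXXBXBXXBXBXXXBXBXXBXB  (16 'B')

Answer: 16


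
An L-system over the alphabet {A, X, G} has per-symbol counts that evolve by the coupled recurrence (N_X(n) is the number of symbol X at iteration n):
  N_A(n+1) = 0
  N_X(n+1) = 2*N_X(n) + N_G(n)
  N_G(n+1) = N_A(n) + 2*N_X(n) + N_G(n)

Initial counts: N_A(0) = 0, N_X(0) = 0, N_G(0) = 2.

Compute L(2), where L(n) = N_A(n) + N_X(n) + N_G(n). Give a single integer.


Answer: 12

Derivation:
Step 0: N_A=0, N_X=0, N_G=2, L=2
Step 1: N_A=0, N_X=2, N_G=2, L=4
Step 2: N_A=0, N_X=6, N_G=6, L=12


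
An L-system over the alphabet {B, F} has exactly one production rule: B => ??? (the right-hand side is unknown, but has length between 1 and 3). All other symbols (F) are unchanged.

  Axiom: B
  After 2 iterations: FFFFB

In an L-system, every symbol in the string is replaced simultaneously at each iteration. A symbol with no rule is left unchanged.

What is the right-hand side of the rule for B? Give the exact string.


Answer: FFB

Derivation:
Trying B => FFB:
  Step 0: B
  Step 1: FFB
  Step 2: FFFFB
Matches the given result.


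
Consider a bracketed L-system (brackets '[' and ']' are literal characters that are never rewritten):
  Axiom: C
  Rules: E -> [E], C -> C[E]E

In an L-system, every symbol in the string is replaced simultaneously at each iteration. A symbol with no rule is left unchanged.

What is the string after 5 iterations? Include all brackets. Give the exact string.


Answer: C[E]E[[E]][E][[[E]]][[E]][[[[E]]]][[[E]]][[[[[E]]]]][[[[E]]]]

Derivation:
Step 0: C
Step 1: C[E]E
Step 2: C[E]E[[E]][E]
Step 3: C[E]E[[E]][E][[[E]]][[E]]
Step 4: C[E]E[[E]][E][[[E]]][[E]][[[[E]]]][[[E]]]
Step 5: C[E]E[[E]][E][[[E]]][[E]][[[[E]]]][[[E]]][[[[[E]]]]][[[[E]]]]


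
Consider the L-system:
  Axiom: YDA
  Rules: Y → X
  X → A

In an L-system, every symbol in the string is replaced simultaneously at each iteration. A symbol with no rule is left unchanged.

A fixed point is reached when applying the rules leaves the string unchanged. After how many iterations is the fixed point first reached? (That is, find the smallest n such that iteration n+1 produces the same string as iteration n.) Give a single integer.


Answer: 2

Derivation:
Step 0: YDA
Step 1: XDA
Step 2: ADA
Step 3: ADA  (unchanged — fixed point at step 2)


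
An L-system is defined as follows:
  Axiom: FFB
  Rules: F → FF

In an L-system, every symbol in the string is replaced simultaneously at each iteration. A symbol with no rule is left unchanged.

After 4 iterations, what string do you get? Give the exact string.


Step 0: FFB
Step 1: FFFFB
Step 2: FFFFFFFFB
Step 3: FFFFFFFFFFFFFFFFB
Step 4: FFFFFFFFFFFFFFFFFFFFFFFFFFFFFFFFB

Answer: FFFFFFFFFFFFFFFFFFFFFFFFFFFFFFFFB


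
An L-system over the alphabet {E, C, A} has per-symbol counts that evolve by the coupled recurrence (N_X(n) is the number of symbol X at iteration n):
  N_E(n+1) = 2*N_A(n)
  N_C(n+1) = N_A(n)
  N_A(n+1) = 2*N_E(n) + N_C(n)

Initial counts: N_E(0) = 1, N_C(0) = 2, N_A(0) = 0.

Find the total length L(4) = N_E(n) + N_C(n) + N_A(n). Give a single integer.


Answer: 60

Derivation:
Step 0: N_E=1, N_C=2, N_A=0, L=3
Step 1: N_E=0, N_C=0, N_A=4, L=4
Step 2: N_E=8, N_C=4, N_A=0, L=12
Step 3: N_E=0, N_C=0, N_A=20, L=20
Step 4: N_E=40, N_C=20, N_A=0, L=60


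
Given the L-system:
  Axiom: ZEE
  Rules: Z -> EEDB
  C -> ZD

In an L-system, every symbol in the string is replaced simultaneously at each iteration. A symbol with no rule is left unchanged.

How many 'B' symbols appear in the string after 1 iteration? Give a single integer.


Answer: 1

Derivation:
Step 0: ZEE  (0 'B')
Step 1: EEDBEE  (1 'B')


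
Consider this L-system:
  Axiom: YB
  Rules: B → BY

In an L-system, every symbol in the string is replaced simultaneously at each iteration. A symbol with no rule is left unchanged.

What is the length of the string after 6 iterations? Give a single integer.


Step 0: length = 2
Step 1: length = 3
Step 2: length = 4
Step 3: length = 5
Step 4: length = 6
Step 5: length = 7
Step 6: length = 8

Answer: 8


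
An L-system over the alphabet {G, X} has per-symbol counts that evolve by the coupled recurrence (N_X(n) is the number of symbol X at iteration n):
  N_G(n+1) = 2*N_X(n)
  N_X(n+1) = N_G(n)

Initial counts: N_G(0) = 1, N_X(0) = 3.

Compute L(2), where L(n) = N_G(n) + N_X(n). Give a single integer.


Step 0: N_G=1, N_X=3, L=4
Step 1: N_G=6, N_X=1, L=7
Step 2: N_G=2, N_X=6, L=8

Answer: 8


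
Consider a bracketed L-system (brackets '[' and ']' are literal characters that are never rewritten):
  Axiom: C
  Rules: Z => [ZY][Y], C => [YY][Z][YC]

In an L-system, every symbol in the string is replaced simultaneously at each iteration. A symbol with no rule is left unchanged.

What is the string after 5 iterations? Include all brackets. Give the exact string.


Answer: [YY][[[[[ZY][Y]Y][Y]Y][Y]Y][Y]][Y[YY][[[[ZY][Y]Y][Y]Y][Y]][Y[YY][[[ZY][Y]Y][Y]][Y[YY][[ZY][Y]][Y[YY][Z][YC]]]]]

Derivation:
Step 0: C
Step 1: [YY][Z][YC]
Step 2: [YY][[ZY][Y]][Y[YY][Z][YC]]
Step 3: [YY][[[ZY][Y]Y][Y]][Y[YY][[ZY][Y]][Y[YY][Z][YC]]]
Step 4: [YY][[[[ZY][Y]Y][Y]Y][Y]][Y[YY][[[ZY][Y]Y][Y]][Y[YY][[ZY][Y]][Y[YY][Z][YC]]]]
Step 5: [YY][[[[[ZY][Y]Y][Y]Y][Y]Y][Y]][Y[YY][[[[ZY][Y]Y][Y]Y][Y]][Y[YY][[[ZY][Y]Y][Y]][Y[YY][[ZY][Y]][Y[YY][Z][YC]]]]]


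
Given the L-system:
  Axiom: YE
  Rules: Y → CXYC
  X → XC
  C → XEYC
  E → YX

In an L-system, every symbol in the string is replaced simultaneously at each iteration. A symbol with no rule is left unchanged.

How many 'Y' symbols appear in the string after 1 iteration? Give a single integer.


Step 0: YE  (1 'Y')
Step 1: CXYCYX  (2 'Y')

Answer: 2


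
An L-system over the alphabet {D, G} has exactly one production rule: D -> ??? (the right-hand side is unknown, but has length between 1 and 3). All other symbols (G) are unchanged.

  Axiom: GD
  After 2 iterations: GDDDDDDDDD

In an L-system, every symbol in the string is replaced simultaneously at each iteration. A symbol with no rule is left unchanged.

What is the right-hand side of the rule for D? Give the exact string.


Answer: DDD

Derivation:
Trying D -> DDD:
  Step 0: GD
  Step 1: GDDD
  Step 2: GDDDDDDDDD
Matches the given result.


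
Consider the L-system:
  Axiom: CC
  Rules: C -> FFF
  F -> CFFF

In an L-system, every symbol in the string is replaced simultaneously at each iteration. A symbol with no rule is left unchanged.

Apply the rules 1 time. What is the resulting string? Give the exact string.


Step 0: CC
Step 1: FFFFFF

Answer: FFFFFF


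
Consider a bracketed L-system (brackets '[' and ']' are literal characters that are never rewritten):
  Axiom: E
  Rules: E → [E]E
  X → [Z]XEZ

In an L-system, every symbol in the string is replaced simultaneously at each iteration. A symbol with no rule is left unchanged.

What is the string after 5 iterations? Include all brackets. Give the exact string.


Step 0: E
Step 1: [E]E
Step 2: [[E]E][E]E
Step 3: [[[E]E][E]E][[E]E][E]E
Step 4: [[[[E]E][E]E][[E]E][E]E][[[E]E][E]E][[E]E][E]E
Step 5: [[[[[E]E][E]E][[E]E][E]E][[[E]E][E]E][[E]E][E]E][[[[E]E][E]E][[E]E][E]E][[[E]E][E]E][[E]E][E]E

Answer: [[[[[E]E][E]E][[E]E][E]E][[[E]E][E]E][[E]E][E]E][[[[E]E][E]E][[E]E][E]E][[[E]E][E]E][[E]E][E]E


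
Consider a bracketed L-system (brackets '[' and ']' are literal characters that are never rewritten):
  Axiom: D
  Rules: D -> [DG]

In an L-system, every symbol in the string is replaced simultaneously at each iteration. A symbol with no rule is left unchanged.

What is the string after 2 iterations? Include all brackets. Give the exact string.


Answer: [[DG]G]

Derivation:
Step 0: D
Step 1: [DG]
Step 2: [[DG]G]


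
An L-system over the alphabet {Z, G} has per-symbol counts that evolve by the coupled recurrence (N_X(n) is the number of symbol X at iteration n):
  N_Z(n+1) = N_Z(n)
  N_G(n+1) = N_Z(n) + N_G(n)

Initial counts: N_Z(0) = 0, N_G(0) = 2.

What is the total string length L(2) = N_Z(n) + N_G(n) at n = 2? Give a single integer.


Answer: 2

Derivation:
Step 0: N_Z=0, N_G=2, L=2
Step 1: N_Z=0, N_G=2, L=2
Step 2: N_Z=0, N_G=2, L=2


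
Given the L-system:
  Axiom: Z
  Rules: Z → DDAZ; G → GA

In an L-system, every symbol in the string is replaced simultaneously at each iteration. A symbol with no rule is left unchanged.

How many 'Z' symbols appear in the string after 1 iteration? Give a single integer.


Step 0: Z  (1 'Z')
Step 1: DDAZ  (1 'Z')

Answer: 1


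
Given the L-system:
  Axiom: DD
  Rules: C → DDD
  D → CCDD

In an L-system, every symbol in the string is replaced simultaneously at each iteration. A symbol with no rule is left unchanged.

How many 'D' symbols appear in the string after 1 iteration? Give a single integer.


Step 0: DD  (2 'D')
Step 1: CCDDCCDD  (4 'D')

Answer: 4


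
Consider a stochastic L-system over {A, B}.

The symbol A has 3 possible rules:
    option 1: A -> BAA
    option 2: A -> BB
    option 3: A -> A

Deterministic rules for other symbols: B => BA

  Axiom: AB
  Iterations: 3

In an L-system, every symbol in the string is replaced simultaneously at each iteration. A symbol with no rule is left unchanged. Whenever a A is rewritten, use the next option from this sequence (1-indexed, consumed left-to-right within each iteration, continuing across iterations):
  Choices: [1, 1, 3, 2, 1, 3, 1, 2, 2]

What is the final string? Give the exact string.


Step 0: AB
Step 1: BAABA  (used choices [1])
Step 2: BABAAABABB  (used choices [1, 3, 2])
Step 3: BABAABAABAABBBABBBABA  (used choices [1, 3, 1, 2, 2])

Answer: BABAABAABAABBBABBBABA


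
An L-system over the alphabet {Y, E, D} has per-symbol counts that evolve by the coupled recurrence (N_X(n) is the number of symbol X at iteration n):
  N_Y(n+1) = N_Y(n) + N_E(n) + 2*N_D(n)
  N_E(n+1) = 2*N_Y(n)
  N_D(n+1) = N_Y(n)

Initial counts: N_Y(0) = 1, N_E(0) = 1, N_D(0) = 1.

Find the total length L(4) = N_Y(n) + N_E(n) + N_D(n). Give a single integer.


Answer: 128

Derivation:
Step 0: N_Y=1, N_E=1, N_D=1, L=3
Step 1: N_Y=4, N_E=2, N_D=1, L=7
Step 2: N_Y=8, N_E=8, N_D=4, L=20
Step 3: N_Y=24, N_E=16, N_D=8, L=48
Step 4: N_Y=56, N_E=48, N_D=24, L=128


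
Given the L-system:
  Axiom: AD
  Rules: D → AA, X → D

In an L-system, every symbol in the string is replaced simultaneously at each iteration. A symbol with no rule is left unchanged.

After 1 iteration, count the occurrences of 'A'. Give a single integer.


Step 0: AD  (1 'A')
Step 1: AAA  (3 'A')

Answer: 3


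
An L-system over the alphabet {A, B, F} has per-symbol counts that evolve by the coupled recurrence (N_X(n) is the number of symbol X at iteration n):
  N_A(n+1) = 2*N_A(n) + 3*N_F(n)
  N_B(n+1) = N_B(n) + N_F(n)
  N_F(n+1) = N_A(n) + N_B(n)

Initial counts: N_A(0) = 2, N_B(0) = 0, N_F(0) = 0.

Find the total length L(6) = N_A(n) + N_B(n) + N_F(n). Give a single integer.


Step 0: N_A=2, N_B=0, N_F=0, L=2
Step 1: N_A=4, N_B=0, N_F=2, L=6
Step 2: N_A=14, N_B=2, N_F=4, L=20
Step 3: N_A=40, N_B=6, N_F=16, L=62
Step 4: N_A=128, N_B=22, N_F=46, L=196
Step 5: N_A=394, N_B=68, N_F=150, L=612
Step 6: N_A=1238, N_B=218, N_F=462, L=1918

Answer: 1918


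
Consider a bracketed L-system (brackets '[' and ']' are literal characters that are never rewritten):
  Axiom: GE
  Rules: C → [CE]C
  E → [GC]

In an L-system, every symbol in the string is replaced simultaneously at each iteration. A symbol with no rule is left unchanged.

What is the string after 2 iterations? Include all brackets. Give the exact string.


Answer: G[G[CE]C]

Derivation:
Step 0: GE
Step 1: G[GC]
Step 2: G[G[CE]C]


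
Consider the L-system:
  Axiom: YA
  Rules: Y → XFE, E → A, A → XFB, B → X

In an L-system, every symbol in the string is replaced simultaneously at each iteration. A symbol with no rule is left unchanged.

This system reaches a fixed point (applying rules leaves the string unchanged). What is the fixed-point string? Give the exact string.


Step 0: YA
Step 1: XFEXFB
Step 2: XFAXFX
Step 3: XFXFBXFX
Step 4: XFXFXXFX
Step 5: XFXFXXFX  (unchanged — fixed point at step 4)

Answer: XFXFXXFX


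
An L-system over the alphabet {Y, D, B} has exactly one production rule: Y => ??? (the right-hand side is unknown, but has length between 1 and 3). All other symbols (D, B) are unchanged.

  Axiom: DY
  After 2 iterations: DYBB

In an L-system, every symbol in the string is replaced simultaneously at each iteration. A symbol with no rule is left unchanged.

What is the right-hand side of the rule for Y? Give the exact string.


Trying Y => YB:
  Step 0: DY
  Step 1: DYB
  Step 2: DYBB
Matches the given result.

Answer: YB


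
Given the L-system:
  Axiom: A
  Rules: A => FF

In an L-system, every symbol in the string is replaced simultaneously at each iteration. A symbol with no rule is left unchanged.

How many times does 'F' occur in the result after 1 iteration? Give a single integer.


Answer: 2

Derivation:
Step 0: A  (0 'F')
Step 1: FF  (2 'F')


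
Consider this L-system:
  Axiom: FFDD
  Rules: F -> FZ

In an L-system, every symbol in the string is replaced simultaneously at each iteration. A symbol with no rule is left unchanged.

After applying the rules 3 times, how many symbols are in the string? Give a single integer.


Answer: 10

Derivation:
Step 0: length = 4
Step 1: length = 6
Step 2: length = 8
Step 3: length = 10


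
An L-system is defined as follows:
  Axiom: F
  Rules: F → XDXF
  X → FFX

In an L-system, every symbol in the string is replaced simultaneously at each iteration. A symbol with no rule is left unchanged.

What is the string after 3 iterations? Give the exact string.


Answer: XDXFXDXFFFXDXDXFXDXFFFXFFXDFFXXDXF

Derivation:
Step 0: F
Step 1: XDXF
Step 2: FFXDFFXXDXF
Step 3: XDXFXDXFFFXDXDXFXDXFFFXFFXDFFXXDXF


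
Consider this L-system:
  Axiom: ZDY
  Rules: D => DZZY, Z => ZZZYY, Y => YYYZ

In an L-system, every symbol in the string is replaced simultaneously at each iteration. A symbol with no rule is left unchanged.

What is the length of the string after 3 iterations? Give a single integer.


Step 0: length = 3
Step 1: length = 13
Step 2: length = 58
Step 3: length = 258

Answer: 258


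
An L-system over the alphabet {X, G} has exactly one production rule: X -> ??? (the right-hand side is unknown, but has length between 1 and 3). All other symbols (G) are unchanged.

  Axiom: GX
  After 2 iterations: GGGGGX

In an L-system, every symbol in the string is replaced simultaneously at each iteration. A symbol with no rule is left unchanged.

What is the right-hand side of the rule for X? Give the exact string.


Answer: GGX

Derivation:
Trying X -> GGX:
  Step 0: GX
  Step 1: GGGX
  Step 2: GGGGGX
Matches the given result.


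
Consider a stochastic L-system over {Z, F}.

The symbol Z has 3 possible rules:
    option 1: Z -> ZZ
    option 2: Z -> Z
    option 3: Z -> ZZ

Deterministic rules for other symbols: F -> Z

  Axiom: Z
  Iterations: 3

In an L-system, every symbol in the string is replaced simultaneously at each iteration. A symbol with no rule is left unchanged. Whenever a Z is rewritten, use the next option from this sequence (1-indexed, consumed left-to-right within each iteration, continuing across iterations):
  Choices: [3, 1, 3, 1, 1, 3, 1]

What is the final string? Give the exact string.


Answer: ZZZZZZZZ

Derivation:
Step 0: Z
Step 1: ZZ  (used choices [3])
Step 2: ZZZZ  (used choices [1, 3])
Step 3: ZZZZZZZZ  (used choices [1, 1, 3, 1])


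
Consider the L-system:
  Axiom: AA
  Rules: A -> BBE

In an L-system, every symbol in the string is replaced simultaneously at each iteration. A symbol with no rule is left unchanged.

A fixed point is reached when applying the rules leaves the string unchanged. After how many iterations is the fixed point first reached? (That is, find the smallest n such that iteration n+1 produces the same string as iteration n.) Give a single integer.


Answer: 1

Derivation:
Step 0: AA
Step 1: BBEBBE
Step 2: BBEBBE  (unchanged — fixed point at step 1)
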